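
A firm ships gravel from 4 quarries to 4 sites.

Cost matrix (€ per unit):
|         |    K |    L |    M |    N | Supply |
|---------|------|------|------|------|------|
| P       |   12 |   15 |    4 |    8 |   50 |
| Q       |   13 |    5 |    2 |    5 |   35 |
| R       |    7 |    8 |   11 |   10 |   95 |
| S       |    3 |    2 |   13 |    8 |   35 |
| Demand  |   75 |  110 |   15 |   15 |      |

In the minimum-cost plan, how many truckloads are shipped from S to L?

The minimum-cost plan:
  P to K: 20 × €12 = €240
  P to M: 15 × €4 = €60
  P to N: 15 × €8 = €120
  Q to L: 35 × €5 = €175
  R to K: 55 × €7 = €385
  R to L: 40 × €8 = €320
  S to L: 35 × €2 = €70
Total cost = €1370.
So S→L carries 35 truckloads.

35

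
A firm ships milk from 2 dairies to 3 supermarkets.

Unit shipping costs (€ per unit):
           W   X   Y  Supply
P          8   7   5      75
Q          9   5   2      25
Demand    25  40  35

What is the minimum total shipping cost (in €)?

580

A cheapest plan:
  P to W: 25 crates
  P to X: 40 crates
  P to Y: 10 crates
  Q to Y: 25 crates
Total cost = €580.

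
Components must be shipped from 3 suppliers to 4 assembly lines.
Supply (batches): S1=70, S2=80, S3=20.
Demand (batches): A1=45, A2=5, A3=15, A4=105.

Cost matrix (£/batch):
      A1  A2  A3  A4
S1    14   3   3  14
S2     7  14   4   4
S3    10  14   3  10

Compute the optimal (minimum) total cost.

Optimal allocation:
  S1->A1: 25 × £14 = £350
  S1->A2: 5 × £3 = £15
  S1->A3: 15 × £3 = £45
  S1->A4: 25 × £14 = £350
  S2->A4: 80 × £4 = £320
  S3->A1: 20 × £10 = £200
Total = 350 + 15 + 45 + 350 + 320 + 200 = £1280.

1280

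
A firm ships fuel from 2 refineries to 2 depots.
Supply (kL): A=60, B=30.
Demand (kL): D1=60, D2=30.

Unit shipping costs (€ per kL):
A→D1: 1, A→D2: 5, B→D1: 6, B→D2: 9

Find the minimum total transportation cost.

330

Optimal allocation:
  A to D1: 60 × €1 = €60
  B to D2: 30 × €9 = €270
Total = 60 + 270 = €330.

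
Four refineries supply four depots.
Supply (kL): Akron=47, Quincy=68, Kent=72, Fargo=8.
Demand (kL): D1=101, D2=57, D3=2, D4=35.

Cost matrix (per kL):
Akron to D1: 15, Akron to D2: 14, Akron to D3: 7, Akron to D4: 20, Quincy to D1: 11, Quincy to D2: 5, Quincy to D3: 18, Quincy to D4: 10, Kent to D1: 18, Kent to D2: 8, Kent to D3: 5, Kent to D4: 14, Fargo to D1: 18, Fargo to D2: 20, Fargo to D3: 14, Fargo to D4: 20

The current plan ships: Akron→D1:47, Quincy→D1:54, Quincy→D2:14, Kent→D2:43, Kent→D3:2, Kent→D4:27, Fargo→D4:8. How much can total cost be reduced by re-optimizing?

Current plan cost = 47·15 + 54·11 + 14·5 + 43·8 + 2·5 + 27·14 + 8·20 = 2261.
Optimal plan:
  Akron→D1: 47 × 15 = 705
  Quincy→D1: 46 × 11 = 506
  Quincy→D4: 22 × 10 = 220
  Kent→D2: 57 × 8 = 456
  Kent→D3: 2 × 5 = 10
  Kent→D4: 13 × 14 = 182
  Fargo→D1: 8 × 18 = 144
Optimal cost = 2223.
Saving = 2261 − 2223 = 38.

38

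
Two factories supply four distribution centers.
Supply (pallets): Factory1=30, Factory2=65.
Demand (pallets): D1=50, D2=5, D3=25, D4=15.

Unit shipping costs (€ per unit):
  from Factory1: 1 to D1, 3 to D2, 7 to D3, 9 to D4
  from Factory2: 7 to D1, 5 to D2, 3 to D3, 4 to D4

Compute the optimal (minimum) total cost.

330

A cheapest plan:
  Factory1–D1: 30 pallets
  Factory2–D1: 20 pallets
  Factory2–D2: 5 pallets
  Factory2–D3: 25 pallets
  Factory2–D4: 15 pallets
Total cost = €330.
(Supply check: Factory1 ships 30; Factory2 ships 65.)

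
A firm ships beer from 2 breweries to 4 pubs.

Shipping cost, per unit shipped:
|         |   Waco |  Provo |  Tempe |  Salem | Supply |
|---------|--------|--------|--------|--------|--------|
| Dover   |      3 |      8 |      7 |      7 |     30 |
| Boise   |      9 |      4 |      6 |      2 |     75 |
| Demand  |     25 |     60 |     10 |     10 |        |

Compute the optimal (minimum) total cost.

Optimal allocation:
  Dover to Waco: 25 × 3 = 75
  Dover to Tempe: 5 × 7 = 35
  Boise to Provo: 60 × 4 = 240
  Boise to Tempe: 5 × 6 = 30
  Boise to Salem: 10 × 2 = 20
Total = 75 + 35 + 240 + 30 + 20 = 400.
(Supply check: Dover ships 30; Boise ships 75.)

400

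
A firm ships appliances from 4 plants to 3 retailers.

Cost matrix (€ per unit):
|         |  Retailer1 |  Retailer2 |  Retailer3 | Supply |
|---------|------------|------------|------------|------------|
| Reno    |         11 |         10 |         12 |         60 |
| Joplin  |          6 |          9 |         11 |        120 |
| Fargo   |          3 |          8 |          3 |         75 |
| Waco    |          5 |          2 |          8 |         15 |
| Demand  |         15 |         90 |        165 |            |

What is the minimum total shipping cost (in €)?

One minimum-cost allocation:
  Reno to Retailer2: 60 × €10 = €600
  Joplin to Retailer1: 15 × €6 = €90
  Joplin to Retailer2: 15 × €9 = €135
  Joplin to Retailer3: 90 × €11 = €990
  Fargo to Retailer3: 75 × €3 = €225
  Waco to Retailer2: 15 × €2 = €30
Total = 600 + 90 + 135 + 990 + 225 + 30 = €2070.

2070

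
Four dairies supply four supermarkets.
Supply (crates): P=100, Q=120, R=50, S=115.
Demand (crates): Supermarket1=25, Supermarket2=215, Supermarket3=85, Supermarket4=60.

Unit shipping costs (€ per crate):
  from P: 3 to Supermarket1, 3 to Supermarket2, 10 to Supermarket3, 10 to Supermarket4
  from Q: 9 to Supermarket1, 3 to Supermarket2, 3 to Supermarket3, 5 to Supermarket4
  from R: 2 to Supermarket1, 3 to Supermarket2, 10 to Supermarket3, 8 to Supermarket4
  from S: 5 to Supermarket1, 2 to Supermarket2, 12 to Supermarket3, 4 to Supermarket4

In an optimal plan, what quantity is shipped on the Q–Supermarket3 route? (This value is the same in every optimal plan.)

The minimum-cost plan:
  P→Supermarket2: 100 × €3 = €300
  Q→Supermarket3: 85 × €3 = €255
  Q→Supermarket4: 35 × €5 = €175
  R→Supermarket1: 25 × €2 = €50
  R→Supermarket2: 25 × €3 = €75
  S→Supermarket2: 90 × €2 = €180
  S→Supermarket4: 25 × €4 = €100
Total cost = €1135.
So Q→Supermarket3 carries 85 crates.

85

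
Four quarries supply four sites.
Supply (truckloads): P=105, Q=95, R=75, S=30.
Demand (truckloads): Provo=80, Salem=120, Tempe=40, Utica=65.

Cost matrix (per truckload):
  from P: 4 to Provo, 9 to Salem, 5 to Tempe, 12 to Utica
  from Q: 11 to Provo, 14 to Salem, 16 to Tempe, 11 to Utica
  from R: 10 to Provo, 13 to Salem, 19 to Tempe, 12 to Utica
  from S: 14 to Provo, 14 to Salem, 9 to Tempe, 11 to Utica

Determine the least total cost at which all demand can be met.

2885

Optimal allocation:
  P→Provo: 80 × 4 = 320
  P→Salem: 15 × 9 = 135
  P→Tempe: 10 × 5 = 50
  Q→Salem: 30 × 14 = 420
  Q→Utica: 65 × 11 = 715
  R→Salem: 75 × 13 = 975
  S→Tempe: 30 × 9 = 270
Total = 320 + 135 + 50 + 420 + 715 + 975 + 270 = 2885.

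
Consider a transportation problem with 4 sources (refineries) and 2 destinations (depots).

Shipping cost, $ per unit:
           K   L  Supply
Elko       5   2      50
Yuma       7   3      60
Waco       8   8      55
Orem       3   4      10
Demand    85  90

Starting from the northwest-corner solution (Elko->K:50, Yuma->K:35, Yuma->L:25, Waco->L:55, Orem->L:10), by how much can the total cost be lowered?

240

Current plan cost = 50·5 + 35·7 + 25·3 + 55·8 + 10·4 = $1050.
Optimal plan:
  Elko–K: 20 × $5 = $100
  Elko–L: 30 × $2 = $60
  Yuma–L: 60 × $3 = $180
  Waco–K: 55 × $8 = $440
  Orem–K: 10 × $3 = $30
Optimal cost = $810.
Saving = 1050 − 810 = $240.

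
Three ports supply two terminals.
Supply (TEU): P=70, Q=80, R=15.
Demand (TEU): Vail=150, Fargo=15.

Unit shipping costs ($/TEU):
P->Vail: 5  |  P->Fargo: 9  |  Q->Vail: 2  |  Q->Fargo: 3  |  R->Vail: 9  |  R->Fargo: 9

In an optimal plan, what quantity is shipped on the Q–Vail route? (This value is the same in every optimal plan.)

80

The minimum-cost plan:
  P→Vail: 70 × $5 = $350
  Q→Vail: 80 × $2 = $160
  R→Fargo: 15 × $9 = $135
Total cost = $645.
So Q→Vail carries 80 TEU.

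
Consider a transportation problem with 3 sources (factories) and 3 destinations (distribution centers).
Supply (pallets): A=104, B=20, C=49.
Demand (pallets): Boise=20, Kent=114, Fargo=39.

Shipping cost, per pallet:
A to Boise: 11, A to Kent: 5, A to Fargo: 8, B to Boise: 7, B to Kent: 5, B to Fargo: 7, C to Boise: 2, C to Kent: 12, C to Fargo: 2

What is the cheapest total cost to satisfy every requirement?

An optimal shipping plan:
  A–Kent: 104 × 5 = 520
  B–Boise: 10 × 7 = 70
  B–Kent: 10 × 5 = 50
  C–Boise: 10 × 2 = 20
  C–Fargo: 39 × 2 = 78
Total = 520 + 70 + 50 + 20 + 78 = 738.

738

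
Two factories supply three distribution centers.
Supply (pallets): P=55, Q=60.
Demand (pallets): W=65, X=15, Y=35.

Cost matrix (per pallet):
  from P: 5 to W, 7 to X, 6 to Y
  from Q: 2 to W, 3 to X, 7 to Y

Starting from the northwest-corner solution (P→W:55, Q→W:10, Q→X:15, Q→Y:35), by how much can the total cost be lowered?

Current plan cost = 55·5 + 10·2 + 15·3 + 35·7 = 585.
Optimal plan:
  P->W: 20 × 5 = 100
  P->Y: 35 × 6 = 210
  Q->W: 45 × 2 = 90
  Q->X: 15 × 3 = 45
Optimal cost = 445.
Saving = 585 − 445 = 140.

140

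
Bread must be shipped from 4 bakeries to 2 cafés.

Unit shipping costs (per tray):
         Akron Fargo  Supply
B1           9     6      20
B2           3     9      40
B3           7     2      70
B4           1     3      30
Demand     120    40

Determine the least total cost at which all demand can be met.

A cheapest plan:
  B1 to Akron: 20 trays
  B2 to Akron: 40 trays
  B3 to Akron: 30 trays
  B3 to Fargo: 40 trays
  B4 to Akron: 30 trays
Total cost = 620.

620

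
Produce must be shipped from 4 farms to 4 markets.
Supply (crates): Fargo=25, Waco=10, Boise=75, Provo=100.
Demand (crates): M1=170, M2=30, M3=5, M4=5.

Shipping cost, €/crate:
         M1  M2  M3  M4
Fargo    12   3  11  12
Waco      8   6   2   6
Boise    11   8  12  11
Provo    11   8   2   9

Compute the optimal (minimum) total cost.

One minimum-cost allocation:
  Fargo to M2: 25 × €3 = €75
  Waco to M1: 5 × €8 = €40
  Waco to M4: 5 × €6 = €30
  Boise to M1: 75 × €11 = €825
  Provo to M1: 90 × €11 = €990
  Provo to M2: 5 × €8 = €40
  Provo to M3: 5 × €2 = €10
Total = 75 + 40 + 30 + 825 + 990 + 40 + 10 = €2010.

2010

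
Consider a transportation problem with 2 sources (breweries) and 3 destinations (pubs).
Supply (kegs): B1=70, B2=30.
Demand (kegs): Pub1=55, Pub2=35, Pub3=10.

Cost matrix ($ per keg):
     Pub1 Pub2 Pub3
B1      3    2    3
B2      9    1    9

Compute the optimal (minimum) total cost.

235

An optimal shipping plan:
  B1->Pub1: 55 kegs
  B1->Pub2: 5 kegs
  B1->Pub3: 10 kegs
  B2->Pub2: 30 kegs
Total cost = $235.
(Supply check: B1 ships 70; B2 ships 30.)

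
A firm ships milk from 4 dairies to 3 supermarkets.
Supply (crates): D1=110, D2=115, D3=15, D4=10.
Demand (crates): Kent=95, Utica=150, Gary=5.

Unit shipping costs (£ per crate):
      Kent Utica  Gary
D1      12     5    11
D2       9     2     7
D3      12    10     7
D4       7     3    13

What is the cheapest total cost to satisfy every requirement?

One minimum-cost allocation:
  D1–Utica: 110 crates
  D2–Kent: 75 crates
  D2–Utica: 40 crates
  D3–Kent: 10 crates
  D3–Gary: 5 crates
  D4–Kent: 10 crates
Total cost = £1530.
(Supply check: D1 ships 110; D2 ships 115; D3 ships 15; D4 ships 10.)

1530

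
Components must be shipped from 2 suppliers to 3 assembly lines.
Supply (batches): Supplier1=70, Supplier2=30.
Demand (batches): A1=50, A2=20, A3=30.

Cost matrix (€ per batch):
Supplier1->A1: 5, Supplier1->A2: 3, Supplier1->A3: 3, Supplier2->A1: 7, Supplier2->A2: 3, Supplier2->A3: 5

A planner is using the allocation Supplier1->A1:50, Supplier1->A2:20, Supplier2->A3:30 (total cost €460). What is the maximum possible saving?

Current plan cost = 50·5 + 20·3 + 30·5 = €460.
Optimal plan:
  Supplier1 to A1: 40 batches
  Supplier1 to A3: 30 batches
  Supplier2 to A1: 10 batches
  Supplier2 to A2: 20 batches
Optimal cost = €420.
Saving = 460 − 420 = €40.

40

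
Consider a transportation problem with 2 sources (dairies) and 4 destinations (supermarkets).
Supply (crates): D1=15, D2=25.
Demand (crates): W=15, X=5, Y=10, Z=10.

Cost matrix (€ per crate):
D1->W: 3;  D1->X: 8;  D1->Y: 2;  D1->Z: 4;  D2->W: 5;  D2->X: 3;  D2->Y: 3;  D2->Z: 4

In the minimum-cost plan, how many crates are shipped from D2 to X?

Optimal shipments:
  D1→W: 15 × €3 = €45
  D2→X: 5 × €3 = €15
  D2→Y: 10 × €3 = €30
  D2→Z: 10 × €4 = €40
Total cost = €130.
So D2→X carries 5 crates.

5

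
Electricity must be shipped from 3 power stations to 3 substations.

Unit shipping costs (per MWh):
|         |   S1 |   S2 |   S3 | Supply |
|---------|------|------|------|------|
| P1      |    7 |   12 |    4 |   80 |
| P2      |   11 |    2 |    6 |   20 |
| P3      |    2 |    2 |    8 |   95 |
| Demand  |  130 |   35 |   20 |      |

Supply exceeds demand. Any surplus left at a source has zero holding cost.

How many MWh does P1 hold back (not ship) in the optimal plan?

Minimum-cost shipments:
  P1–S1: 50 × 7 = 350
  P1–S3: 20 × 4 = 80
  P2–S2: 20 × 2 = 40
  P3–S1: 80 × 2 = 160
  P3–S2: 15 × 2 = 30
Total cost = 660.
P1 ships 70 of its 80, leaving 10.

10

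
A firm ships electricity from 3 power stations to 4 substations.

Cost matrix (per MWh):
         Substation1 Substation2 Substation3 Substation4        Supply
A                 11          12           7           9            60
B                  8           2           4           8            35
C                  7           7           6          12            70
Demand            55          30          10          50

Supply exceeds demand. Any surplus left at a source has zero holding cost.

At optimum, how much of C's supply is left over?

10

An optimal plan:
  A–Substation4: 50 MWh
  B–Substation2: 30 MWh
  B–Substation3: 5 MWh
  C–Substation1: 55 MWh
  C–Substation3: 5 MWh
Total cost = 945.
C ships 60 of its 70, leaving 10.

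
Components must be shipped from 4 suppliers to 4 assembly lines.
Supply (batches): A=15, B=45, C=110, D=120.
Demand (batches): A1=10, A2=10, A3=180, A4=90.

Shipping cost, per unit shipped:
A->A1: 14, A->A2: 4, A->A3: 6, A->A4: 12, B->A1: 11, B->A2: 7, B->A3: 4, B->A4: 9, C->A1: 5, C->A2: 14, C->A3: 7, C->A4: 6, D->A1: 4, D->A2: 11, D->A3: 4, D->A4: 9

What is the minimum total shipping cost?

1390

One minimum-cost allocation:
  A→A2: 10 × 4 = 40
  A→A3: 5 × 6 = 30
  B→A3: 45 × 4 = 180
  C→A1: 10 × 5 = 50
  C→A3: 10 × 7 = 70
  C→A4: 90 × 6 = 540
  D→A3: 120 × 4 = 480
Total = 40 + 30 + 180 + 50 + 70 + 540 + 480 = 1390.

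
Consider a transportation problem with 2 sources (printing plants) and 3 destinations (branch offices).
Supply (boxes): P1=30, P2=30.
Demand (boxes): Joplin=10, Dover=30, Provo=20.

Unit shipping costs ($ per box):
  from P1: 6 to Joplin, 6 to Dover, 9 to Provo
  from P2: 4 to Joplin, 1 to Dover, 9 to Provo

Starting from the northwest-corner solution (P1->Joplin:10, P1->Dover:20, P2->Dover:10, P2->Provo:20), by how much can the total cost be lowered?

Current plan cost = 10·6 + 20·6 + 10·1 + 20·9 = $370.
Optimal plan:
  P1->Joplin: 10 × $6 = $60
  P1->Provo: 20 × $9 = $180
  P2->Dover: 30 × $1 = $30
Optimal cost = $270.
Saving = 370 − 270 = $100.

100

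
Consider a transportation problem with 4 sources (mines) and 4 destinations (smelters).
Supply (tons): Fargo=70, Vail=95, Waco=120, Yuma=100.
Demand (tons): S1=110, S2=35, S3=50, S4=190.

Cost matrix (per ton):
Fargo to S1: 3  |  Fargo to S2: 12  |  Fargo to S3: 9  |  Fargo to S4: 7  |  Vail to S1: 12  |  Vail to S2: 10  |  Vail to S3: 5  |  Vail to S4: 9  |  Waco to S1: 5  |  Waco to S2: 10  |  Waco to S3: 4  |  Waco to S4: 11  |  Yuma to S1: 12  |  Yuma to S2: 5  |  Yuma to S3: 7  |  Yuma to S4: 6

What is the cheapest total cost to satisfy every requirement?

One minimum-cost allocation:
  Fargo→S1: 40 tons
  Fargo→S4: 30 tons
  Vail→S4: 95 tons
  Waco→S1: 70 tons
  Waco→S3: 50 tons
  Yuma→S2: 35 tons
  Yuma→S4: 65 tons
Total cost = 2300.

2300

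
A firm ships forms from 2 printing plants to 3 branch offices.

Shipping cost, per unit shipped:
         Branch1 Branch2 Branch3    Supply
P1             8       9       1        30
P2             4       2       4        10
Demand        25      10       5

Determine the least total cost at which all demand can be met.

A cheapest plan:
  P1->Branch1: 25 × 8 = 200
  P1->Branch3: 5 × 1 = 5
  P2->Branch2: 10 × 2 = 20
Total = 200 + 5 + 20 = 225.
(Supply check: P1 ships 30; P2 ships 10.)

225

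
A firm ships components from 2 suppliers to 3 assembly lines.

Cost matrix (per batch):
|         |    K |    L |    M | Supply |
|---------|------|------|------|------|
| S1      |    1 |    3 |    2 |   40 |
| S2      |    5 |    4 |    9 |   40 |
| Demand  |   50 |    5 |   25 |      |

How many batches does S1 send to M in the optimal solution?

The minimum-cost plan:
  S1->K: 15 × 1 = 15
  S1->M: 25 × 2 = 50
  S2->K: 35 × 5 = 175
  S2->L: 5 × 4 = 20
Total cost = 260.
So S1→M carries 25 batches.

25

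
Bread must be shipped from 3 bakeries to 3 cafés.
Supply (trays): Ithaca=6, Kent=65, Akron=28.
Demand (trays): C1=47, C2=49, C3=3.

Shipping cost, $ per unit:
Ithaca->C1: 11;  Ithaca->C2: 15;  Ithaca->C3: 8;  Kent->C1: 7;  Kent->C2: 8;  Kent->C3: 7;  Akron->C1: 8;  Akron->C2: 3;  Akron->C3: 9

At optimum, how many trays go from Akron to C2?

28

Optimal shipments:
  Ithaca–C1: 3 × $11 = $33
  Ithaca–C3: 3 × $8 = $24
  Kent–C1: 44 × $7 = $308
  Kent–C2: 21 × $8 = $168
  Akron–C2: 28 × $3 = $84
Total cost = $617.
So Akron→C2 carries 28 trays.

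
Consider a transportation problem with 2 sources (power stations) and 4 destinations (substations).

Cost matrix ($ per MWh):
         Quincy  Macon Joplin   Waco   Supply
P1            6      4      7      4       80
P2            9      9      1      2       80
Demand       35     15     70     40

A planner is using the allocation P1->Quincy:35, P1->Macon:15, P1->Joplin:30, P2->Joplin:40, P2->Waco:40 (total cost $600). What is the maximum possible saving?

120

Current plan cost = 35·6 + 15·4 + 30·7 + 40·1 + 40·2 = $600.
Optimal plan:
  P1 to Quincy: 35 MWh
  P1 to Macon: 15 MWh
  P1 to Waco: 30 MWh
  P2 to Joplin: 70 MWh
  P2 to Waco: 10 MWh
Optimal cost = $480.
Saving = 600 − 480 = $120.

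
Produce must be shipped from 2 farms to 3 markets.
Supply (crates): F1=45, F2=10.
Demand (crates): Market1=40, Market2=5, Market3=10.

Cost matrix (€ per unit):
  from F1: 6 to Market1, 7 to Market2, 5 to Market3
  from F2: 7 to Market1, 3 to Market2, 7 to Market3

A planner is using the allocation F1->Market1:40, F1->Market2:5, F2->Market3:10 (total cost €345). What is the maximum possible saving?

Current plan cost = 40·6 + 5·7 + 10·7 = €345.
Optimal plan:
  F1 to Market1: 35 × €6 = €210
  F1 to Market3: 10 × €5 = €50
  F2 to Market1: 5 × €7 = €35
  F2 to Market2: 5 × €3 = €15
Optimal cost = €310.
Saving = 345 − 310 = €35.

35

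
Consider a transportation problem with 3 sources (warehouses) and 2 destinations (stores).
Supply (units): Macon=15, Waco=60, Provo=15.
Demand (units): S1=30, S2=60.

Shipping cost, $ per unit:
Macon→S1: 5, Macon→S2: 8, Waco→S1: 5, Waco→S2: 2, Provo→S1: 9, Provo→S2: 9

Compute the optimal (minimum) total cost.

330

Optimal allocation:
  Macon→S1: 15 × $5 = $75
  Waco→S2: 60 × $2 = $120
  Provo→S1: 15 × $9 = $135
Total = 75 + 120 + 135 = $330.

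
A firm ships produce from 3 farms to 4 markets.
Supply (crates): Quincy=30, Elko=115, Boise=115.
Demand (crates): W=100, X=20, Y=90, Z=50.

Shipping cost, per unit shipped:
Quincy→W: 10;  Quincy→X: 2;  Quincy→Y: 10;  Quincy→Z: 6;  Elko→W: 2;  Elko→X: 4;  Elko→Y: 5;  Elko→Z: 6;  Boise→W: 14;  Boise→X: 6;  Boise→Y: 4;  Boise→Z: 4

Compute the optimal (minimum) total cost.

A cheapest plan:
  Quincy→X: 20 × 2 = 40
  Quincy→Z: 10 × 6 = 60
  Elko→W: 100 × 2 = 200
  Elko→Y: 15 × 5 = 75
  Boise→Y: 75 × 4 = 300
  Boise→Z: 40 × 4 = 160
Total = 40 + 60 + 200 + 75 + 300 + 160 = 835.

835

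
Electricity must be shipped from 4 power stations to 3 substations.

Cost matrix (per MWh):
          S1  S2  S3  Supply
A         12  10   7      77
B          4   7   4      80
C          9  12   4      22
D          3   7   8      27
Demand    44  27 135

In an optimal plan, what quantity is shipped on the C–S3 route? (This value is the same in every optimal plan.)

22

The minimum-cost plan:
  A→S2: 27 × 10 = 270
  A→S3: 50 × 7 = 350
  B→S1: 17 × 4 = 68
  B→S3: 63 × 4 = 252
  C→S3: 22 × 4 = 88
  D→S1: 27 × 3 = 81
Total cost = 1109.
So C→S3 carries 22 MWh.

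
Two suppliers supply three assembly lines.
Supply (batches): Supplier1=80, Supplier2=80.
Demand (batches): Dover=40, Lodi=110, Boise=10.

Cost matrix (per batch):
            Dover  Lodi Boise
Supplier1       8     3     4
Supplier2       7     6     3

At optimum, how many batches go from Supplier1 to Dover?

The minimum-cost plan:
  Supplier1→Lodi: 80 × 3 = 240
  Supplier2→Dover: 40 × 7 = 280
  Supplier2→Lodi: 30 × 6 = 180
  Supplier2→Boise: 10 × 3 = 30
Total cost = 730.
The route Supplier1→Dover is not used.

0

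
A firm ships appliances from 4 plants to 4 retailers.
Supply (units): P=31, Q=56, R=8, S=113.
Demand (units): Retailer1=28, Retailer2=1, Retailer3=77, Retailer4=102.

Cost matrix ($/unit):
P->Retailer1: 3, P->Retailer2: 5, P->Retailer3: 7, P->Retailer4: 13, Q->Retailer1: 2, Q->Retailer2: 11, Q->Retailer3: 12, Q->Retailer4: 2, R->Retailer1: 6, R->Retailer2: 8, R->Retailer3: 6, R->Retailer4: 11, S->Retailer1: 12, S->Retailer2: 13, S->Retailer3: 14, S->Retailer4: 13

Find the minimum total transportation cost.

1799

Optimal allocation:
  P->Retailer1: 28 × $3 = $84
  P->Retailer2: 1 × $5 = $5
  P->Retailer3: 2 × $7 = $14
  Q->Retailer4: 56 × $2 = $112
  R->Retailer3: 8 × $6 = $48
  S->Retailer3: 67 × $14 = $938
  S->Retailer4: 46 × $13 = $598
Total = 84 + 5 + 14 + 112 + 48 + 938 + 598 = $1799.
(Supply check: P ships 31; Q ships 56; R ships 8; S ships 113.)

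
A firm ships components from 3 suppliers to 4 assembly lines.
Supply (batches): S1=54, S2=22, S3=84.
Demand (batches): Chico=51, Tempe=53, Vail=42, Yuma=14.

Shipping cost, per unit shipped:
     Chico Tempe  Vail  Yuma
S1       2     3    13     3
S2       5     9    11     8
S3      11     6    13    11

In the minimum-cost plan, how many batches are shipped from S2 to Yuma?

The minimum-cost plan:
  S1 to Chico: 40 × 2 = 80
  S1 to Yuma: 14 × 3 = 42
  S2 to Chico: 11 × 5 = 55
  S2 to Vail: 11 × 11 = 121
  S3 to Tempe: 53 × 6 = 318
  S3 to Vail: 31 × 13 = 403
Total cost = 1019.
The route S2→Yuma is not used.

0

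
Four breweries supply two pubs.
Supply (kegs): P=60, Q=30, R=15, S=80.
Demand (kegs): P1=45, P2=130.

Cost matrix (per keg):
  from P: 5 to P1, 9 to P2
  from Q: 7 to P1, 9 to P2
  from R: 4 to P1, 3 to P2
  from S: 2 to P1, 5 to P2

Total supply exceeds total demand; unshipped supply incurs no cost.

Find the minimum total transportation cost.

985

A cheapest plan:
  P–P1: 45 × 5 = 225
  P–P2: 5 × 9 = 45
  Q–P2: 30 × 9 = 270
  R–P2: 15 × 3 = 45
  S–P2: 80 × 5 = 400
Total = 225 + 45 + 270 + 45 + 400 = 985.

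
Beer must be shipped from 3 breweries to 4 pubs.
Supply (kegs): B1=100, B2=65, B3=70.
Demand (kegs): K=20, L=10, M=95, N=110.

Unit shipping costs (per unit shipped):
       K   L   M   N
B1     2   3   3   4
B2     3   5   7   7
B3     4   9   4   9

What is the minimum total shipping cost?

One minimum-cost allocation:
  B1–M: 25 × 3 = 75
  B1–N: 75 × 4 = 300
  B2–K: 20 × 3 = 60
  B2–L: 10 × 5 = 50
  B2–N: 35 × 7 = 245
  B3–M: 70 × 4 = 280
Total = 75 + 300 + 60 + 50 + 245 + 280 = 1010.

1010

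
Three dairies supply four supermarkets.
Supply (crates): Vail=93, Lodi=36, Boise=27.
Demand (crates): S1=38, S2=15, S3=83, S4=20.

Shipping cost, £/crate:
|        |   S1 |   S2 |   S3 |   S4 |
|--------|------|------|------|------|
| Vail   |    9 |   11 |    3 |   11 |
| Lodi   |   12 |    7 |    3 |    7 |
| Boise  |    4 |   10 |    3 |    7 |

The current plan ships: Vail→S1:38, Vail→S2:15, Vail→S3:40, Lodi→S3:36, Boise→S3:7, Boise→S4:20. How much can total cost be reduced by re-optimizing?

Current plan cost = 38·9 + 15·11 + 40·3 + 36·3 + 7·3 + 20·7 = £896.
Optimal plan:
  Vail->S1: 11 × £9 = £99
  Vail->S3: 82 × £3 = £246
  Lodi->S2: 15 × £7 = £105
  Lodi->S3: 1 × £3 = £3
  Lodi->S4: 20 × £7 = £140
  Boise->S1: 27 × £4 = £108
Optimal cost = £701.
Saving = 896 − 701 = £195.

195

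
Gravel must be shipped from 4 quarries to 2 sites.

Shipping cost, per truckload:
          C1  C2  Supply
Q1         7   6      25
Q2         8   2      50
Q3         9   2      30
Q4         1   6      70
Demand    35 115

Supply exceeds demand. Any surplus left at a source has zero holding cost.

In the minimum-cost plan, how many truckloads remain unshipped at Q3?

0

Minimum-cost shipments:
  Q1 to C2: 25 × 6 = 150
  Q2 to C2: 50 × 2 = 100
  Q3 to C2: 30 × 2 = 60
  Q4 to C1: 35 × 1 = 35
  Q4 to C2: 10 × 6 = 60
Total cost = 405.
Q3 ships 30 of its 30, leaving 0.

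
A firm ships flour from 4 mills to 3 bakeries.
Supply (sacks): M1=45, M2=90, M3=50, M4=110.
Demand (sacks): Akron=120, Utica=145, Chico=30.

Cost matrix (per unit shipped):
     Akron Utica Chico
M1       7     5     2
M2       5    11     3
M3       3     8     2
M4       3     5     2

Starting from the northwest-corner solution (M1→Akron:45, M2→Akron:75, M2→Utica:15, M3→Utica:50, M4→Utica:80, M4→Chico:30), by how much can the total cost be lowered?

Current plan cost = 45·7 + 75·5 + 15·11 + 50·8 + 80·5 + 30·2 = 1715.
Optimal plan:
  M1->Utica: 45 × 5 = 225
  M2->Akron: 60 × 5 = 300
  M2->Chico: 30 × 3 = 90
  M3->Akron: 50 × 3 = 150
  M4->Akron: 10 × 3 = 30
  M4->Utica: 100 × 5 = 500
Optimal cost = 1295.
Saving = 1715 − 1295 = 420.

420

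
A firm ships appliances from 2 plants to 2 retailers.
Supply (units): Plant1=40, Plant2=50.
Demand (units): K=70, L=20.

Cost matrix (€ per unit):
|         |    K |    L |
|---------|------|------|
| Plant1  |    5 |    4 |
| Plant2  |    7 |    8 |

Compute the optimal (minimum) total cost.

A cheapest plan:
  Plant1->K: 20 × €5 = €100
  Plant1->L: 20 × €4 = €80
  Plant2->K: 50 × €7 = €350
Total = 100 + 80 + 350 = €530.

530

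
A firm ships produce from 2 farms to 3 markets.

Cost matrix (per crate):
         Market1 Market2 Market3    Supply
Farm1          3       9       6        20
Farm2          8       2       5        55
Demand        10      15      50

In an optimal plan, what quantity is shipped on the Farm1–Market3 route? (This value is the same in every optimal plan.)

Optimal shipments:
  Farm1→Market1: 10 × 3 = 30
  Farm1→Market3: 10 × 6 = 60
  Farm2→Market2: 15 × 2 = 30
  Farm2→Market3: 40 × 5 = 200
Total cost = 320.
So Farm1→Market3 carries 10 crates.

10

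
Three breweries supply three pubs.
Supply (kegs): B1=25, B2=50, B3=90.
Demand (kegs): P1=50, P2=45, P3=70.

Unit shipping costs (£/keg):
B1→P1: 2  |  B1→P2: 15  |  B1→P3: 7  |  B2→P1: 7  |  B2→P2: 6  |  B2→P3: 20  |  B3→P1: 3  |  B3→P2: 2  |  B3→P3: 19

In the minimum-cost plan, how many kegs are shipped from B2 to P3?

45

The minimum-cost plan:
  B1→P3: 25 × £7 = £175
  B2→P1: 5 × £7 = £35
  B2→P3: 45 × £20 = £900
  B3→P1: 45 × £3 = £135
  B3→P2: 45 × £2 = £90
Total cost = £1335.
So B2→P3 carries 45 kegs.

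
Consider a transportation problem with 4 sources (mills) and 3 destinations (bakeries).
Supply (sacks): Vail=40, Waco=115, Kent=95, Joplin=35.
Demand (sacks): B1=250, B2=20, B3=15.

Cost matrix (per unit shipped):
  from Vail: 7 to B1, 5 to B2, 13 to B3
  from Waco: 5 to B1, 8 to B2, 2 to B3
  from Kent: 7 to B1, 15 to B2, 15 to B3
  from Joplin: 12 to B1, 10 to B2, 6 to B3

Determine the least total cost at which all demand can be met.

1810

An optimal shipping plan:
  Vail→B1: 20 × 7 = 140
  Vail→B2: 20 × 5 = 100
  Waco→B1: 115 × 5 = 575
  Kent→B1: 95 × 7 = 665
  Joplin→B1: 20 × 12 = 240
  Joplin→B3: 15 × 6 = 90
Total = 140 + 100 + 575 + 665 + 240 + 90 = 1810.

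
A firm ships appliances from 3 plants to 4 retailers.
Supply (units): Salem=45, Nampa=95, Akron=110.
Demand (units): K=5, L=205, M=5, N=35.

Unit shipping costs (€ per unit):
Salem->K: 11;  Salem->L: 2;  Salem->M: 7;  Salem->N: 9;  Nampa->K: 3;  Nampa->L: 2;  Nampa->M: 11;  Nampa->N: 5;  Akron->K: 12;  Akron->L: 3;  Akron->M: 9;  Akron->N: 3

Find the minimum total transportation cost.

640

Optimal allocation:
  Salem->L: 40 units
  Salem->M: 5 units
  Nampa->K: 5 units
  Nampa->L: 90 units
  Akron->L: 75 units
  Akron->N: 35 units
Total cost = €640.
(Supply check: Salem ships 45; Nampa ships 95; Akron ships 110.)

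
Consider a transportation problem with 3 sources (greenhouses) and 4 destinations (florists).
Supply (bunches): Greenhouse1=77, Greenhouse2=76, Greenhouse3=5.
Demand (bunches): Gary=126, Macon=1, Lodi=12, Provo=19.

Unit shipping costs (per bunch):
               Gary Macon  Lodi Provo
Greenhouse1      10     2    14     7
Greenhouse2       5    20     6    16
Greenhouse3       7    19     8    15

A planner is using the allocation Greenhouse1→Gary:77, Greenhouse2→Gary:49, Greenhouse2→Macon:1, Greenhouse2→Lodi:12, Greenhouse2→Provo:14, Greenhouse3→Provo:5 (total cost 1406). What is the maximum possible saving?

274

Current plan cost = 77·10 + 49·5 + 1·20 + 12·6 + 14·16 + 5·15 = 1406.
Optimal plan:
  Greenhouse1→Gary: 57 × 10 = 570
  Greenhouse1→Macon: 1 × 2 = 2
  Greenhouse1→Provo: 19 × 7 = 133
  Greenhouse2→Gary: 69 × 5 = 345
  Greenhouse2→Lodi: 7 × 6 = 42
  Greenhouse3→Lodi: 5 × 8 = 40
Optimal cost = 1132.
Saving = 1406 − 1132 = 274.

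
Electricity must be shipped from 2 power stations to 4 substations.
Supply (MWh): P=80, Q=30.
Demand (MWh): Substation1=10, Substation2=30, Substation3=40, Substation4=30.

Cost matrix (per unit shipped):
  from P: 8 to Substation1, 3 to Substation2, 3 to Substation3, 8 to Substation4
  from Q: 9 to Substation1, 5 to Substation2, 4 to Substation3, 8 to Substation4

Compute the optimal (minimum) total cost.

Optimal allocation:
  P→Substation1: 10 MWh
  P→Substation2: 30 MWh
  P→Substation3: 40 MWh
  Q→Substation4: 30 MWh
Total cost = 530.
(Supply check: P ships 80; Q ships 30.)

530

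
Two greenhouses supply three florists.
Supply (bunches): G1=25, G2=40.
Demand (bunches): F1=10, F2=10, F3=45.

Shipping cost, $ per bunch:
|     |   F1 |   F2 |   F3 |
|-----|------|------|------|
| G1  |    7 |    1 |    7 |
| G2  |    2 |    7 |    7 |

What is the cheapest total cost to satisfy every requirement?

One minimum-cost allocation:
  G1->F2: 10 × $1 = $10
  G1->F3: 15 × $7 = $105
  G2->F1: 10 × $2 = $20
  G2->F3: 30 × $7 = $210
Total = 10 + 105 + 20 + 210 = $345.

345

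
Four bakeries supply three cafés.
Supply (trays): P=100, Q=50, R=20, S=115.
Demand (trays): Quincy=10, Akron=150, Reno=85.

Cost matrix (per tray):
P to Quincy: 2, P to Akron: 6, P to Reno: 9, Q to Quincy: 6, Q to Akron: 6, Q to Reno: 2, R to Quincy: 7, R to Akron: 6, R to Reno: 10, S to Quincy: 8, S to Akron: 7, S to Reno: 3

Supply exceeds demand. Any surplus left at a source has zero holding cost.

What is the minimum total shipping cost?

A cheapest plan:
  P–Quincy: 10 × 2 = 20
  P–Akron: 90 × 6 = 540
  Q–Akron: 40 × 6 = 240
  Q–Reno: 10 × 2 = 20
  R–Akron: 20 × 6 = 120
  S–Reno: 75 × 3 = 225
Total = 20 + 540 + 240 + 20 + 120 + 225 = 1165.

1165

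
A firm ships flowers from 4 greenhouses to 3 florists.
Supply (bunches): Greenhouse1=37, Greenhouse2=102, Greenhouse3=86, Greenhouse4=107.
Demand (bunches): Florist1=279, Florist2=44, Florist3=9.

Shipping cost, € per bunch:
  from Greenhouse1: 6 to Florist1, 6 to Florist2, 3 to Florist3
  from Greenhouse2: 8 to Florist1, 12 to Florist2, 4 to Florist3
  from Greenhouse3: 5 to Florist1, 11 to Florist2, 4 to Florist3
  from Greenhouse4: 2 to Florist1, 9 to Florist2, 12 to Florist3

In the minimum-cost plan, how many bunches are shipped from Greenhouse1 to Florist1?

The minimum-cost plan:
  Greenhouse1 to Florist2: 37 bunches
  Greenhouse2 to Florist1: 86 bunches
  Greenhouse2 to Florist2: 7 bunches
  Greenhouse2 to Florist3: 9 bunches
  Greenhouse3 to Florist1: 86 bunches
  Greenhouse4 to Florist1: 107 bunches
Total cost = €1674.
The route Greenhouse1→Florist1 is not used.

0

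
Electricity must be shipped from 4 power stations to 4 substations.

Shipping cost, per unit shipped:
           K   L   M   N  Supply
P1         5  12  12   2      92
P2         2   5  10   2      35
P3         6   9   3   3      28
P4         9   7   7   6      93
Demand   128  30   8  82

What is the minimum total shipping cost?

An optimal shipping plan:
  P1->K: 73 × 5 = 365
  P1->N: 19 × 2 = 38
  P2->K: 35 × 2 = 70
  P3->K: 20 × 6 = 120
  P3->M: 8 × 3 = 24
  P4->L: 30 × 7 = 210
  P4->N: 63 × 6 = 378
Total = 365 + 38 + 70 + 120 + 24 + 210 + 378 = 1205.
(Supply check: P1 ships 92; P2 ships 35; P3 ships 28; P4 ships 93.)

1205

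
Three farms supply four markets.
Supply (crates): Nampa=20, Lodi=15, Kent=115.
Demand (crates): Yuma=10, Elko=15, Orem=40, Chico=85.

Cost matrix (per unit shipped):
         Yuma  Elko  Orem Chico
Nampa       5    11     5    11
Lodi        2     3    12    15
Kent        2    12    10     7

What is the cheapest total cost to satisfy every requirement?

960

Optimal allocation:
  Nampa->Orem: 20 × 5 = 100
  Lodi->Elko: 15 × 3 = 45
  Kent->Yuma: 10 × 2 = 20
  Kent->Orem: 20 × 10 = 200
  Kent->Chico: 85 × 7 = 595
Total = 100 + 45 + 20 + 200 + 595 = 960.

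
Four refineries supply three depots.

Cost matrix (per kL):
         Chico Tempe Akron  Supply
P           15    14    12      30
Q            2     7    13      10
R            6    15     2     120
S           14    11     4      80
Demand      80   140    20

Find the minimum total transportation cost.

2190

One minimum-cost allocation:
  P->Tempe: 30 kL
  Q->Tempe: 10 kL
  R->Chico: 80 kL
  R->Tempe: 20 kL
  R->Akron: 20 kL
  S->Tempe: 80 kL
Total cost = 2190.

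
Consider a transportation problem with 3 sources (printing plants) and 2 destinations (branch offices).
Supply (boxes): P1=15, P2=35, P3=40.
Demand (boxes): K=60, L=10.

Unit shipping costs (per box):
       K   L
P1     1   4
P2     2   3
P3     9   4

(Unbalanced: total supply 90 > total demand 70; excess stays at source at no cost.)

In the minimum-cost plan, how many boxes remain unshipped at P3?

20

Minimum-cost shipments:
  P1–K: 15 boxes
  P2–K: 35 boxes
  P3–K: 10 boxes
  P3–L: 10 boxes
Total cost = 215.
P3 ships 20 of its 40, leaving 20.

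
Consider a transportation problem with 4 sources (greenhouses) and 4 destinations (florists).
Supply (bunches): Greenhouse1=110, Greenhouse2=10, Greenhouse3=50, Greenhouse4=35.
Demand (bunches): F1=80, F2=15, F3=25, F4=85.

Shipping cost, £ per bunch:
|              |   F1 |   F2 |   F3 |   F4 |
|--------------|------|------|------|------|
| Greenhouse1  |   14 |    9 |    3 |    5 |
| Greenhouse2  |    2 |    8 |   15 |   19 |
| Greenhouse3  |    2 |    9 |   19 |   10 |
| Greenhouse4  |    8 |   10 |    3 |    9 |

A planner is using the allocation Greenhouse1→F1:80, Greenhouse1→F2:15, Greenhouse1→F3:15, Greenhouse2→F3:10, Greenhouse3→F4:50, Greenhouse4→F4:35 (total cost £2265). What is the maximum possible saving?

Current plan cost = 80·14 + 15·9 + 15·3 + 10·15 + 50·10 + 35·9 = £2265.
Optimal plan:
  Greenhouse1→F2: 15 bunches
  Greenhouse1→F3: 10 bunches
  Greenhouse1→F4: 85 bunches
  Greenhouse2→F1: 10 bunches
  Greenhouse3→F1: 50 bunches
  Greenhouse4→F1: 20 bunches
  Greenhouse4→F3: 15 bunches
Optimal cost = £915.
Saving = 2265 − 915 = £1350.

1350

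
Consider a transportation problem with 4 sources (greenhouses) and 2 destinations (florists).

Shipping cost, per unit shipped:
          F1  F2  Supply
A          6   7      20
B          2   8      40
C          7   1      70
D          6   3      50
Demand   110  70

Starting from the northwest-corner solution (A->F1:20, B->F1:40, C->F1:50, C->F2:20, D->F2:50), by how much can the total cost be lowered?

Current plan cost = 20·6 + 40·2 + 50·7 + 20·1 + 50·3 = 720.
Optimal plan:
  A→F1: 20 × 6 = 120
  B→F1: 40 × 2 = 80
  C→F2: 70 × 1 = 70
  D→F1: 50 × 6 = 300
Optimal cost = 570.
Saving = 720 − 570 = 150.

150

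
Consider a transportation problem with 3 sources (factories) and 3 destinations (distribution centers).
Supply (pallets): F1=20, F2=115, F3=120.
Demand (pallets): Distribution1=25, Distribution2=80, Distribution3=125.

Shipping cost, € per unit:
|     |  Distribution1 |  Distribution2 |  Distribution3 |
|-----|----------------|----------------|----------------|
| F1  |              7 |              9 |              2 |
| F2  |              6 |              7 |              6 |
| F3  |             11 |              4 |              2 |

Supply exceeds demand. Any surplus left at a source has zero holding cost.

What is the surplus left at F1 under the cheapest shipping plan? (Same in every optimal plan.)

An optimal plan:
  F1->Distribution3: 20 pallets
  F2->Distribution1: 25 pallets
  F2->Distribution2: 65 pallets
  F3->Distribution2: 15 pallets
  F3->Distribution3: 105 pallets
Total cost = €915.
F1 ships 20 of its 20, leaving 0.

0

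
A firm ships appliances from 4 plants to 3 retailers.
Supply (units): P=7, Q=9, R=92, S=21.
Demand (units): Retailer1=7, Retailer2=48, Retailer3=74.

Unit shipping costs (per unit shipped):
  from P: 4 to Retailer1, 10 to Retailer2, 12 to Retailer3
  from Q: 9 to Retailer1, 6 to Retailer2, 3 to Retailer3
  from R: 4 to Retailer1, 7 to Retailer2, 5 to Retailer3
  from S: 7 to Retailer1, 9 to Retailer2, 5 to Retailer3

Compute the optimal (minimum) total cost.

One minimum-cost allocation:
  P–Retailer1: 7 units
  Q–Retailer3: 9 units
  R–Retailer2: 48 units
  R–Retailer3: 44 units
  S–Retailer3: 21 units
Total cost = 716.

716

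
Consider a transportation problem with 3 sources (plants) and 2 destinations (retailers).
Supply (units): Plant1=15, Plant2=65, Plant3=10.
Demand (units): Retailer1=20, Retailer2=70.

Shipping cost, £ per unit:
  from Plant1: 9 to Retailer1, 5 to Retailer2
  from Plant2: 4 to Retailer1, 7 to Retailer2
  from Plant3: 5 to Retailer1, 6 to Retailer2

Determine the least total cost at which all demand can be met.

An optimal shipping plan:
  Plant1–Retailer2: 15 × £5 = £75
  Plant2–Retailer1: 20 × £4 = £80
  Plant2–Retailer2: 45 × £7 = £315
  Plant3–Retailer2: 10 × £6 = £60
Total = 75 + 80 + 315 + 60 = £530.

530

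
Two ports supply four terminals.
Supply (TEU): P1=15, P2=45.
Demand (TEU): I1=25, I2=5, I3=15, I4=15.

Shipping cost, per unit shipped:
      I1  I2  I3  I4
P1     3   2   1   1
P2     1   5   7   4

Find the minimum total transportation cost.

125

An optimal shipping plan:
  P1->I3: 15 × 1 = 15
  P2->I1: 25 × 1 = 25
  P2->I2: 5 × 5 = 25
  P2->I4: 15 × 4 = 60
Total = 15 + 25 + 25 + 60 = 125.
(Supply check: P1 ships 15; P2 ships 45.)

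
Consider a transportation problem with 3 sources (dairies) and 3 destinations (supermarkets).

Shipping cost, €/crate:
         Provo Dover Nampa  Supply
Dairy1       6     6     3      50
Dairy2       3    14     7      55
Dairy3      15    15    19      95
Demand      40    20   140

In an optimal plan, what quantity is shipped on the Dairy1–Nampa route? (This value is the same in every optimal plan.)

50

Solving gives:
  Dairy1 to Nampa: 50 × €3 = €150
  Dairy2 to Nampa: 55 × €7 = €385
  Dairy3 to Provo: 40 × €15 = €600
  Dairy3 to Dover: 20 × €15 = €300
  Dairy3 to Nampa: 35 × €19 = €665
Total cost = €2100.
So Dairy1→Nampa carries 50 crates.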